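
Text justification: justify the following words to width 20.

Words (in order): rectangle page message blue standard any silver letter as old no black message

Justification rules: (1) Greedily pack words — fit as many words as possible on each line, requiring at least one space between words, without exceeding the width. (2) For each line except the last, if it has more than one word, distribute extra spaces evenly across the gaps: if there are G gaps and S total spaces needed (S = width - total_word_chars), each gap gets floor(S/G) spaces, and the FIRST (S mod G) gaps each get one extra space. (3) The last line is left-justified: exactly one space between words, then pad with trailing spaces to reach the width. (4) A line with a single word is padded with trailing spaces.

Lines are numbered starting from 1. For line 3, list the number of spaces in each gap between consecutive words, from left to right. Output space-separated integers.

Line 1: ['rectangle', 'page'] (min_width=14, slack=6)
Line 2: ['message', 'blue'] (min_width=12, slack=8)
Line 3: ['standard', 'any', 'silver'] (min_width=19, slack=1)
Line 4: ['letter', 'as', 'old', 'no'] (min_width=16, slack=4)
Line 5: ['black', 'message'] (min_width=13, slack=7)

Answer: 2 1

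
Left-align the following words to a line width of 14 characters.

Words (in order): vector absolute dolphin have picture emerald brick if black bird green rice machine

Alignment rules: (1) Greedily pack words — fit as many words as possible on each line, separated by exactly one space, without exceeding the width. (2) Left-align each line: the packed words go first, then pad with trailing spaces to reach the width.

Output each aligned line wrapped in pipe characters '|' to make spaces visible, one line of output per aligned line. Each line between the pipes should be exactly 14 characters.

Line 1: ['vector'] (min_width=6, slack=8)
Line 2: ['absolute'] (min_width=8, slack=6)
Line 3: ['dolphin', 'have'] (min_width=12, slack=2)
Line 4: ['picture'] (min_width=7, slack=7)
Line 5: ['emerald', 'brick'] (min_width=13, slack=1)
Line 6: ['if', 'black', 'bird'] (min_width=13, slack=1)
Line 7: ['green', 'rice'] (min_width=10, slack=4)
Line 8: ['machine'] (min_width=7, slack=7)

Answer: |vector        |
|absolute      |
|dolphin have  |
|picture       |
|emerald brick |
|if black bird |
|green rice    |
|machine       |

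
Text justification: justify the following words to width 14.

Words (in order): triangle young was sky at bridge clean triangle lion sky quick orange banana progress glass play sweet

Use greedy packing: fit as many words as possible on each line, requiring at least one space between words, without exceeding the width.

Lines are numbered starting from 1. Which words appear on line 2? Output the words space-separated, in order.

Line 1: ['triangle', 'young'] (min_width=14, slack=0)
Line 2: ['was', 'sky', 'at'] (min_width=10, slack=4)
Line 3: ['bridge', 'clean'] (min_width=12, slack=2)
Line 4: ['triangle', 'lion'] (min_width=13, slack=1)
Line 5: ['sky', 'quick'] (min_width=9, slack=5)
Line 6: ['orange', 'banana'] (min_width=13, slack=1)
Line 7: ['progress', 'glass'] (min_width=14, slack=0)
Line 8: ['play', 'sweet'] (min_width=10, slack=4)

Answer: was sky at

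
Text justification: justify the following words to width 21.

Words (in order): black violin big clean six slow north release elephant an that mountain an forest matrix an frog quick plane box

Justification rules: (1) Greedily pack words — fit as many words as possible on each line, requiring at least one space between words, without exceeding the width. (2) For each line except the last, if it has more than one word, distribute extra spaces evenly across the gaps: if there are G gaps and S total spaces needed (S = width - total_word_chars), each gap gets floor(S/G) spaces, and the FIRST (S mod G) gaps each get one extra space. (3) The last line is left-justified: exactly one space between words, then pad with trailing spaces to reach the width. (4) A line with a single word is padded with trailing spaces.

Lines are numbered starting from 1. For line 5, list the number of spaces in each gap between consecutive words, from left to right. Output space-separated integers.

Answer: 1 1 1

Derivation:
Line 1: ['black', 'violin', 'big'] (min_width=16, slack=5)
Line 2: ['clean', 'six', 'slow', 'north'] (min_width=20, slack=1)
Line 3: ['release', 'elephant', 'an'] (min_width=19, slack=2)
Line 4: ['that', 'mountain', 'an'] (min_width=16, slack=5)
Line 5: ['forest', 'matrix', 'an', 'frog'] (min_width=21, slack=0)
Line 6: ['quick', 'plane', 'box'] (min_width=15, slack=6)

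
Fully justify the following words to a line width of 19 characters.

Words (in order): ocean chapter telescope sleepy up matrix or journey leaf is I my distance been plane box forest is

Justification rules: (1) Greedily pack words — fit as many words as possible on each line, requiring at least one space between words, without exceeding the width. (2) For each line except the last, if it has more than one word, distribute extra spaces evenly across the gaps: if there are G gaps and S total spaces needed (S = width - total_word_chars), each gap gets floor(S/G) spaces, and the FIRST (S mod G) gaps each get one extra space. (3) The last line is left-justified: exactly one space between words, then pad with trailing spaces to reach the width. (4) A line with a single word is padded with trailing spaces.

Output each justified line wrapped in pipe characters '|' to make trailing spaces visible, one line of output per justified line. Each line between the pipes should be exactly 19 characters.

Answer: |ocean       chapter|
|telescope sleepy up|
|matrix  or  journey|
|leaf    is   I   my|
|distance been plane|
|box forest is      |

Derivation:
Line 1: ['ocean', 'chapter'] (min_width=13, slack=6)
Line 2: ['telescope', 'sleepy', 'up'] (min_width=19, slack=0)
Line 3: ['matrix', 'or', 'journey'] (min_width=17, slack=2)
Line 4: ['leaf', 'is', 'I', 'my'] (min_width=12, slack=7)
Line 5: ['distance', 'been', 'plane'] (min_width=19, slack=0)
Line 6: ['box', 'forest', 'is'] (min_width=13, slack=6)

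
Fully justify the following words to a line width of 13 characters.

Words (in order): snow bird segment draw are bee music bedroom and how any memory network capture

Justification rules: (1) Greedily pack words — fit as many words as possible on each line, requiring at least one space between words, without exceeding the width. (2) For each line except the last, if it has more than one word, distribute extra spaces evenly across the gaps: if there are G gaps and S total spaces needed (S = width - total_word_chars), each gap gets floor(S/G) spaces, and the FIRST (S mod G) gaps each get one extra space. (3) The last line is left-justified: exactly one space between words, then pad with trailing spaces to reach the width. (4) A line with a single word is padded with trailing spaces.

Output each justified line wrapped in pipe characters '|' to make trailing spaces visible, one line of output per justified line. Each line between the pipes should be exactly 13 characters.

Line 1: ['snow', 'bird'] (min_width=9, slack=4)
Line 2: ['segment', 'draw'] (min_width=12, slack=1)
Line 3: ['are', 'bee', 'music'] (min_width=13, slack=0)
Line 4: ['bedroom', 'and'] (min_width=11, slack=2)
Line 5: ['how', 'any'] (min_width=7, slack=6)
Line 6: ['memory'] (min_width=6, slack=7)
Line 7: ['network'] (min_width=7, slack=6)
Line 8: ['capture'] (min_width=7, slack=6)

Answer: |snow     bird|
|segment  draw|
|are bee music|
|bedroom   and|
|how       any|
|memory       |
|network      |
|capture      |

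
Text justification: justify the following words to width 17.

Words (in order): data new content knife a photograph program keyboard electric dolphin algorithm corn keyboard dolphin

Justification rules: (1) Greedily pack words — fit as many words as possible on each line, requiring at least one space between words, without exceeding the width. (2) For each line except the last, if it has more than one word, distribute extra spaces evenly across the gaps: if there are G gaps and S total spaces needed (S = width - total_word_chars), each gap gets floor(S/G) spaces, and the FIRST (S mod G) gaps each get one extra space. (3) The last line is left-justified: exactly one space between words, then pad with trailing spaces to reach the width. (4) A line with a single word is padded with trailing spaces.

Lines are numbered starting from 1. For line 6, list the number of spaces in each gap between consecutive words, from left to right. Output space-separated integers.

Answer: 4

Derivation:
Line 1: ['data', 'new', 'content'] (min_width=16, slack=1)
Line 2: ['knife', 'a'] (min_width=7, slack=10)
Line 3: ['photograph'] (min_width=10, slack=7)
Line 4: ['program', 'keyboard'] (min_width=16, slack=1)
Line 5: ['electric', 'dolphin'] (min_width=16, slack=1)
Line 6: ['algorithm', 'corn'] (min_width=14, slack=3)
Line 7: ['keyboard', 'dolphin'] (min_width=16, slack=1)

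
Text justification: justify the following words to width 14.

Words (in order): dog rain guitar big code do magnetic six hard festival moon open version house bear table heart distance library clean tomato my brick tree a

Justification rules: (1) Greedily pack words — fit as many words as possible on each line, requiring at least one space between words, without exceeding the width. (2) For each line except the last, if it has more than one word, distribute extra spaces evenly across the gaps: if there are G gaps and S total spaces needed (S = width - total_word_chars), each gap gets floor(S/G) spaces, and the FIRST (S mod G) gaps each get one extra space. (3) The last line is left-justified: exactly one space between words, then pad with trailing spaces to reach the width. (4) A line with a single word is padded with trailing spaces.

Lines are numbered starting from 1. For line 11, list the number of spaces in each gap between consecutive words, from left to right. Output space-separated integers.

Line 1: ['dog', 'rain'] (min_width=8, slack=6)
Line 2: ['guitar', 'big'] (min_width=10, slack=4)
Line 3: ['code', 'do'] (min_width=7, slack=7)
Line 4: ['magnetic', 'six'] (min_width=12, slack=2)
Line 5: ['hard', 'festival'] (min_width=13, slack=1)
Line 6: ['moon', 'open'] (min_width=9, slack=5)
Line 7: ['version', 'house'] (min_width=13, slack=1)
Line 8: ['bear', 'table'] (min_width=10, slack=4)
Line 9: ['heart', 'distance'] (min_width=14, slack=0)
Line 10: ['library', 'clean'] (min_width=13, slack=1)
Line 11: ['tomato', 'my'] (min_width=9, slack=5)
Line 12: ['brick', 'tree', 'a'] (min_width=12, slack=2)

Answer: 6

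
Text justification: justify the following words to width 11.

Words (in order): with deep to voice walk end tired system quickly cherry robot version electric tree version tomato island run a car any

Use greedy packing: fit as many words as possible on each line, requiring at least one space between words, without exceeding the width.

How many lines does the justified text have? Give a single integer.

Line 1: ['with', 'deep'] (min_width=9, slack=2)
Line 2: ['to', 'voice'] (min_width=8, slack=3)
Line 3: ['walk', 'end'] (min_width=8, slack=3)
Line 4: ['tired'] (min_width=5, slack=6)
Line 5: ['system'] (min_width=6, slack=5)
Line 6: ['quickly'] (min_width=7, slack=4)
Line 7: ['cherry'] (min_width=6, slack=5)
Line 8: ['robot'] (min_width=5, slack=6)
Line 9: ['version'] (min_width=7, slack=4)
Line 10: ['electric'] (min_width=8, slack=3)
Line 11: ['tree'] (min_width=4, slack=7)
Line 12: ['version'] (min_width=7, slack=4)
Line 13: ['tomato'] (min_width=6, slack=5)
Line 14: ['island', 'run'] (min_width=10, slack=1)
Line 15: ['a', 'car', 'any'] (min_width=9, slack=2)
Total lines: 15

Answer: 15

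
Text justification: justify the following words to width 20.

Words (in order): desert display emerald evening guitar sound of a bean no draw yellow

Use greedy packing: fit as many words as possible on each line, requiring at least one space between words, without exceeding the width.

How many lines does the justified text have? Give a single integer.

Line 1: ['desert', 'display'] (min_width=14, slack=6)
Line 2: ['emerald', 'evening'] (min_width=15, slack=5)
Line 3: ['guitar', 'sound', 'of', 'a'] (min_width=17, slack=3)
Line 4: ['bean', 'no', 'draw', 'yellow'] (min_width=19, slack=1)
Total lines: 4

Answer: 4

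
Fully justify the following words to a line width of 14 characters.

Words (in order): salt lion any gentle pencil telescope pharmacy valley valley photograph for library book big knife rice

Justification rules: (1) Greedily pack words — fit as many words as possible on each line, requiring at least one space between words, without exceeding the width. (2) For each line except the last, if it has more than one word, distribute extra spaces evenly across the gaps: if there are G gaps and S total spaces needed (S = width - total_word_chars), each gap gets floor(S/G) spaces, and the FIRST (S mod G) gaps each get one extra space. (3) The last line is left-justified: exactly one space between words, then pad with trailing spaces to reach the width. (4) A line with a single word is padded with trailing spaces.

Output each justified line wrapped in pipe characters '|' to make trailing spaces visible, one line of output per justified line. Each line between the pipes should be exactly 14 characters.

Line 1: ['salt', 'lion', 'any'] (min_width=13, slack=1)
Line 2: ['gentle', 'pencil'] (min_width=13, slack=1)
Line 3: ['telescope'] (min_width=9, slack=5)
Line 4: ['pharmacy'] (min_width=8, slack=6)
Line 5: ['valley', 'valley'] (min_width=13, slack=1)
Line 6: ['photograph', 'for'] (min_width=14, slack=0)
Line 7: ['library', 'book'] (min_width=12, slack=2)
Line 8: ['big', 'knife', 'rice'] (min_width=14, slack=0)

Answer: |salt  lion any|
|gentle  pencil|
|telescope     |
|pharmacy      |
|valley  valley|
|photograph for|
|library   book|
|big knife rice|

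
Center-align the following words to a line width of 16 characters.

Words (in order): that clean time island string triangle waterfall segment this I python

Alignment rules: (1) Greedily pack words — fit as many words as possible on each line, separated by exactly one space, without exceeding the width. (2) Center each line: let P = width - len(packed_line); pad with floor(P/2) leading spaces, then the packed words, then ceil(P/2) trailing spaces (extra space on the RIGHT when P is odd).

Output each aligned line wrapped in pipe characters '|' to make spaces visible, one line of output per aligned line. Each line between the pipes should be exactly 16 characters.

Line 1: ['that', 'clean', 'time'] (min_width=15, slack=1)
Line 2: ['island', 'string'] (min_width=13, slack=3)
Line 3: ['triangle'] (min_width=8, slack=8)
Line 4: ['waterfall'] (min_width=9, slack=7)
Line 5: ['segment', 'this', 'I'] (min_width=14, slack=2)
Line 6: ['python'] (min_width=6, slack=10)

Answer: |that clean time |
| island string  |
|    triangle    |
|   waterfall    |
| segment this I |
|     python     |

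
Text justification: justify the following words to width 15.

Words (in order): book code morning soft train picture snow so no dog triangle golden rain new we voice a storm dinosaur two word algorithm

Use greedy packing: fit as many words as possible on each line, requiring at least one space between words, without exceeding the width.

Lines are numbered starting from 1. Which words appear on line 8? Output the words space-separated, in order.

Answer: dinosaur two

Derivation:
Line 1: ['book', 'code'] (min_width=9, slack=6)
Line 2: ['morning', 'soft'] (min_width=12, slack=3)
Line 3: ['train', 'picture'] (min_width=13, slack=2)
Line 4: ['snow', 'so', 'no', 'dog'] (min_width=14, slack=1)
Line 5: ['triangle', 'golden'] (min_width=15, slack=0)
Line 6: ['rain', 'new', 'we'] (min_width=11, slack=4)
Line 7: ['voice', 'a', 'storm'] (min_width=13, slack=2)
Line 8: ['dinosaur', 'two'] (min_width=12, slack=3)
Line 9: ['word', 'algorithm'] (min_width=14, slack=1)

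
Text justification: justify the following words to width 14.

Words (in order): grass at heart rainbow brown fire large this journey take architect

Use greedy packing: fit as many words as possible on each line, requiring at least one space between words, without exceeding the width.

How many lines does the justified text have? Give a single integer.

Answer: 5

Derivation:
Line 1: ['grass', 'at', 'heart'] (min_width=14, slack=0)
Line 2: ['rainbow', 'brown'] (min_width=13, slack=1)
Line 3: ['fire', 'large'] (min_width=10, slack=4)
Line 4: ['this', 'journey'] (min_width=12, slack=2)
Line 5: ['take', 'architect'] (min_width=14, slack=0)
Total lines: 5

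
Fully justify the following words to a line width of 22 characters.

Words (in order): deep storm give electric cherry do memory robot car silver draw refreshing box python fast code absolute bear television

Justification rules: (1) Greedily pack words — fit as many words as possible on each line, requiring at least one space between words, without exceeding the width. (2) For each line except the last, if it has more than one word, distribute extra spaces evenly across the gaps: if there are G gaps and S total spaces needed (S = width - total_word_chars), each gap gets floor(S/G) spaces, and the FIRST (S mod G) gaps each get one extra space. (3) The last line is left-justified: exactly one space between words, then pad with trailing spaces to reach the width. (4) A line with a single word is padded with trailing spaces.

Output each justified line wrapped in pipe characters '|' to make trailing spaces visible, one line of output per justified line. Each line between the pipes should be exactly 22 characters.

Answer: |deep     storm    give|
|electric   cherry   do|
|memory    robot    car|
|silver draw refreshing|
|box  python  fast code|
|absolute          bear|
|television            |

Derivation:
Line 1: ['deep', 'storm', 'give'] (min_width=15, slack=7)
Line 2: ['electric', 'cherry', 'do'] (min_width=18, slack=4)
Line 3: ['memory', 'robot', 'car'] (min_width=16, slack=6)
Line 4: ['silver', 'draw', 'refreshing'] (min_width=22, slack=0)
Line 5: ['box', 'python', 'fast', 'code'] (min_width=20, slack=2)
Line 6: ['absolute', 'bear'] (min_width=13, slack=9)
Line 7: ['television'] (min_width=10, slack=12)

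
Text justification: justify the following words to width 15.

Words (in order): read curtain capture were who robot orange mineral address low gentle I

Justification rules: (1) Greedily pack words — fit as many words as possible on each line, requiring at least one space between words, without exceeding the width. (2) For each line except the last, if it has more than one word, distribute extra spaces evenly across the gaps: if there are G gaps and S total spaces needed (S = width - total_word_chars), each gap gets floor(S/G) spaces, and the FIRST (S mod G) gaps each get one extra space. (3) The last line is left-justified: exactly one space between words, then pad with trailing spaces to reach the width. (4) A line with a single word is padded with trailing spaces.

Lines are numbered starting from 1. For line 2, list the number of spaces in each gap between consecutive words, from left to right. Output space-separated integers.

Answer: 4

Derivation:
Line 1: ['read', 'curtain'] (min_width=12, slack=3)
Line 2: ['capture', 'were'] (min_width=12, slack=3)
Line 3: ['who', 'robot'] (min_width=9, slack=6)
Line 4: ['orange', 'mineral'] (min_width=14, slack=1)
Line 5: ['address', 'low'] (min_width=11, slack=4)
Line 6: ['gentle', 'I'] (min_width=8, slack=7)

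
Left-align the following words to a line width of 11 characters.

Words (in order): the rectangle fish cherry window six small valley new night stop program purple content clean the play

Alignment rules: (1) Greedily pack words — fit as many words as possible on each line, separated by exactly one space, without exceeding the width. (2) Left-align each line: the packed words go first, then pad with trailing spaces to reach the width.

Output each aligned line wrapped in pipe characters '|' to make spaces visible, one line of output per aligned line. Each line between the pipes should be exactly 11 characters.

Line 1: ['the'] (min_width=3, slack=8)
Line 2: ['rectangle'] (min_width=9, slack=2)
Line 3: ['fish', 'cherry'] (min_width=11, slack=0)
Line 4: ['window', 'six'] (min_width=10, slack=1)
Line 5: ['small'] (min_width=5, slack=6)
Line 6: ['valley', 'new'] (min_width=10, slack=1)
Line 7: ['night', 'stop'] (min_width=10, slack=1)
Line 8: ['program'] (min_width=7, slack=4)
Line 9: ['purple'] (min_width=6, slack=5)
Line 10: ['content'] (min_width=7, slack=4)
Line 11: ['clean', 'the'] (min_width=9, slack=2)
Line 12: ['play'] (min_width=4, slack=7)

Answer: |the        |
|rectangle  |
|fish cherry|
|window six |
|small      |
|valley new |
|night stop |
|program    |
|purple     |
|content    |
|clean the  |
|play       |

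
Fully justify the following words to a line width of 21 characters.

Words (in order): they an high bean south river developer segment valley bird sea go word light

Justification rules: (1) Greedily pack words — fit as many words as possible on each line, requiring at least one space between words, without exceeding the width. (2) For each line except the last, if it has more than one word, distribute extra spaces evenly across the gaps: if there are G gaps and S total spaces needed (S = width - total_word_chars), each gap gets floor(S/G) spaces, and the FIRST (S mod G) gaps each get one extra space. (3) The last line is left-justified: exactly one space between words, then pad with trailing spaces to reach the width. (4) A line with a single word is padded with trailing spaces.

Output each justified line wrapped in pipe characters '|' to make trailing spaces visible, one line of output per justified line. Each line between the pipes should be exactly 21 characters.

Line 1: ['they', 'an', 'high', 'bean'] (min_width=17, slack=4)
Line 2: ['south', 'river', 'developer'] (min_width=21, slack=0)
Line 3: ['segment', 'valley', 'bird'] (min_width=19, slack=2)
Line 4: ['sea', 'go', 'word', 'light'] (min_width=17, slack=4)

Answer: |they   an  high  bean|
|south river developer|
|segment  valley  bird|
|sea go word light    |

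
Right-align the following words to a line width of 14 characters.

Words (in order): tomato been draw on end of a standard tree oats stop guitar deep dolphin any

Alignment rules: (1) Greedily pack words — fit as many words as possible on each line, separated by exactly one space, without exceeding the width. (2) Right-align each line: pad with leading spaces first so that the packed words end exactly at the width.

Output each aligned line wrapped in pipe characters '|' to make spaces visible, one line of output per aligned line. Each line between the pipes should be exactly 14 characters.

Answer: |   tomato been|
|draw on end of|
|    a standard|
|tree oats stop|
|   guitar deep|
|   dolphin any|

Derivation:
Line 1: ['tomato', 'been'] (min_width=11, slack=3)
Line 2: ['draw', 'on', 'end', 'of'] (min_width=14, slack=0)
Line 3: ['a', 'standard'] (min_width=10, slack=4)
Line 4: ['tree', 'oats', 'stop'] (min_width=14, slack=0)
Line 5: ['guitar', 'deep'] (min_width=11, slack=3)
Line 6: ['dolphin', 'any'] (min_width=11, slack=3)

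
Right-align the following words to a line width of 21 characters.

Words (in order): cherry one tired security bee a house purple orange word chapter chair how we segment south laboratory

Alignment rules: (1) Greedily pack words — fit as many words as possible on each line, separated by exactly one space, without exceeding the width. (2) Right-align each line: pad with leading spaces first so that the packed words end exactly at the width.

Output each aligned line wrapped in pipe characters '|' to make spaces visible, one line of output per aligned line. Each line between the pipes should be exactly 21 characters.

Line 1: ['cherry', 'one', 'tired'] (min_width=16, slack=5)
Line 2: ['security', 'bee', 'a', 'house'] (min_width=20, slack=1)
Line 3: ['purple', 'orange', 'word'] (min_width=18, slack=3)
Line 4: ['chapter', 'chair', 'how', 'we'] (min_width=20, slack=1)
Line 5: ['segment', 'south'] (min_width=13, slack=8)
Line 6: ['laboratory'] (min_width=10, slack=11)

Answer: |     cherry one tired|
| security bee a house|
|   purple orange word|
| chapter chair how we|
|        segment south|
|           laboratory|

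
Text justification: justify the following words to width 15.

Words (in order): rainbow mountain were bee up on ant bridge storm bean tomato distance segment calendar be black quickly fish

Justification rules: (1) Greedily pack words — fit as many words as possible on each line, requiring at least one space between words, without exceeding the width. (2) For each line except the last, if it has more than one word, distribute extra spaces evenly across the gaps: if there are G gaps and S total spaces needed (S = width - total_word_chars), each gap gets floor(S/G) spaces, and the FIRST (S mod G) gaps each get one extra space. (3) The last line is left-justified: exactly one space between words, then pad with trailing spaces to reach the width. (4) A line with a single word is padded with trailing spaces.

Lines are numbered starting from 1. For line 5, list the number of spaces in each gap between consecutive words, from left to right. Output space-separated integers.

Answer: 5

Derivation:
Line 1: ['rainbow'] (min_width=7, slack=8)
Line 2: ['mountain', 'were'] (min_width=13, slack=2)
Line 3: ['bee', 'up', 'on', 'ant'] (min_width=13, slack=2)
Line 4: ['bridge', 'storm'] (min_width=12, slack=3)
Line 5: ['bean', 'tomato'] (min_width=11, slack=4)
Line 6: ['distance'] (min_width=8, slack=7)
Line 7: ['segment'] (min_width=7, slack=8)
Line 8: ['calendar', 'be'] (min_width=11, slack=4)
Line 9: ['black', 'quickly'] (min_width=13, slack=2)
Line 10: ['fish'] (min_width=4, slack=11)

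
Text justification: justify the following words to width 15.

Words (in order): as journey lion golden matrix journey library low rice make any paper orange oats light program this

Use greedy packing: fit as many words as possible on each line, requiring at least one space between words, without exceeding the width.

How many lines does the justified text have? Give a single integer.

Line 1: ['as', 'journey', 'lion'] (min_width=15, slack=0)
Line 2: ['golden', 'matrix'] (min_width=13, slack=2)
Line 3: ['journey', 'library'] (min_width=15, slack=0)
Line 4: ['low', 'rice', 'make'] (min_width=13, slack=2)
Line 5: ['any', 'paper'] (min_width=9, slack=6)
Line 6: ['orange', 'oats'] (min_width=11, slack=4)
Line 7: ['light', 'program'] (min_width=13, slack=2)
Line 8: ['this'] (min_width=4, slack=11)
Total lines: 8

Answer: 8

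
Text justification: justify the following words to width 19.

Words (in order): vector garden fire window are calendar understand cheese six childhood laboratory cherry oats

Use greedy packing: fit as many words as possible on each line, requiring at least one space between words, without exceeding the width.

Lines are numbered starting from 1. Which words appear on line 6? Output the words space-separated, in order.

Answer: oats

Derivation:
Line 1: ['vector', 'garden', 'fire'] (min_width=18, slack=1)
Line 2: ['window', 'are', 'calendar'] (min_width=19, slack=0)
Line 3: ['understand', 'cheese'] (min_width=17, slack=2)
Line 4: ['six', 'childhood'] (min_width=13, slack=6)
Line 5: ['laboratory', 'cherry'] (min_width=17, slack=2)
Line 6: ['oats'] (min_width=4, slack=15)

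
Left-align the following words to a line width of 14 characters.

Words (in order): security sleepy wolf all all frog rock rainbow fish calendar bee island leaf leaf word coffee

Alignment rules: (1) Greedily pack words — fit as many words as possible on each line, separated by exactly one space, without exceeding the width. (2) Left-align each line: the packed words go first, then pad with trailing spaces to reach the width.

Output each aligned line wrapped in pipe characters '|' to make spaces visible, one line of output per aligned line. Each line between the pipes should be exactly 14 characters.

Line 1: ['security'] (min_width=8, slack=6)
Line 2: ['sleepy', 'wolf'] (min_width=11, slack=3)
Line 3: ['all', 'all', 'frog'] (min_width=12, slack=2)
Line 4: ['rock', 'rainbow'] (min_width=12, slack=2)
Line 5: ['fish', 'calendar'] (min_width=13, slack=1)
Line 6: ['bee', 'island'] (min_width=10, slack=4)
Line 7: ['leaf', 'leaf', 'word'] (min_width=14, slack=0)
Line 8: ['coffee'] (min_width=6, slack=8)

Answer: |security      |
|sleepy wolf   |
|all all frog  |
|rock rainbow  |
|fish calendar |
|bee island    |
|leaf leaf word|
|coffee        |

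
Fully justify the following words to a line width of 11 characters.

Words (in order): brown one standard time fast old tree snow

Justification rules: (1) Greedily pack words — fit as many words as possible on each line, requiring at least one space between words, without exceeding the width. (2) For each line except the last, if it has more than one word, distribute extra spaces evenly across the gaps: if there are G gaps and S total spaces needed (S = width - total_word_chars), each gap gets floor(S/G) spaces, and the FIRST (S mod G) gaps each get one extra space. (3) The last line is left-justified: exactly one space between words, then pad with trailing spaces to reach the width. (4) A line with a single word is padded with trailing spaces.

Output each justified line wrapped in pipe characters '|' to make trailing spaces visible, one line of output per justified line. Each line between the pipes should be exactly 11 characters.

Line 1: ['brown', 'one'] (min_width=9, slack=2)
Line 2: ['standard'] (min_width=8, slack=3)
Line 3: ['time', 'fast'] (min_width=9, slack=2)
Line 4: ['old', 'tree'] (min_width=8, slack=3)
Line 5: ['snow'] (min_width=4, slack=7)

Answer: |brown   one|
|standard   |
|time   fast|
|old    tree|
|snow       |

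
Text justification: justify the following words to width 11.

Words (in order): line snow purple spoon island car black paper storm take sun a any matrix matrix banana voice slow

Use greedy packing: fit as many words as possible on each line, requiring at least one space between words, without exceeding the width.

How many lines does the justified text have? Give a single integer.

Line 1: ['line', 'snow'] (min_width=9, slack=2)
Line 2: ['purple'] (min_width=6, slack=5)
Line 3: ['spoon'] (min_width=5, slack=6)
Line 4: ['island', 'car'] (min_width=10, slack=1)
Line 5: ['black', 'paper'] (min_width=11, slack=0)
Line 6: ['storm', 'take'] (min_width=10, slack=1)
Line 7: ['sun', 'a', 'any'] (min_width=9, slack=2)
Line 8: ['matrix'] (min_width=6, slack=5)
Line 9: ['matrix'] (min_width=6, slack=5)
Line 10: ['banana'] (min_width=6, slack=5)
Line 11: ['voice', 'slow'] (min_width=10, slack=1)
Total lines: 11

Answer: 11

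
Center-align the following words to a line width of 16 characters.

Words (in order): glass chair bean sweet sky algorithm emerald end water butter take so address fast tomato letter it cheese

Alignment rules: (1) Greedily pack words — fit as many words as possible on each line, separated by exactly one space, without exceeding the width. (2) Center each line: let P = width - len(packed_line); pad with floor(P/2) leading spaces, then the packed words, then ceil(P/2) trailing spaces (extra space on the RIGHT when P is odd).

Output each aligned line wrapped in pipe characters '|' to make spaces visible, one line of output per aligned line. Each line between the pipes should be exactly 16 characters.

Answer: |glass chair bean|
|   sweet sky    |
|   algorithm    |
|  emerald end   |
|  water butter  |
|take so address |
|  fast tomato   |
|letter it cheese|

Derivation:
Line 1: ['glass', 'chair', 'bean'] (min_width=16, slack=0)
Line 2: ['sweet', 'sky'] (min_width=9, slack=7)
Line 3: ['algorithm'] (min_width=9, slack=7)
Line 4: ['emerald', 'end'] (min_width=11, slack=5)
Line 5: ['water', 'butter'] (min_width=12, slack=4)
Line 6: ['take', 'so', 'address'] (min_width=15, slack=1)
Line 7: ['fast', 'tomato'] (min_width=11, slack=5)
Line 8: ['letter', 'it', 'cheese'] (min_width=16, slack=0)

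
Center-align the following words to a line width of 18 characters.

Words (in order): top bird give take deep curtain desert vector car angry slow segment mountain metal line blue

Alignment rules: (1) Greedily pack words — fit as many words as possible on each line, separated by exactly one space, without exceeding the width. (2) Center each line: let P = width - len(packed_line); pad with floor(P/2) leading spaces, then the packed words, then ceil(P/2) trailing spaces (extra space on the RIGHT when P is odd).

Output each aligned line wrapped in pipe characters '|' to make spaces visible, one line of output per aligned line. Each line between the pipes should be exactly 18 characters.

Answer: |top bird give take|
|   deep curtain   |
|desert vector car |
|angry slow segment|
|  mountain metal  |
|    line blue     |

Derivation:
Line 1: ['top', 'bird', 'give', 'take'] (min_width=18, slack=0)
Line 2: ['deep', 'curtain'] (min_width=12, slack=6)
Line 3: ['desert', 'vector', 'car'] (min_width=17, slack=1)
Line 4: ['angry', 'slow', 'segment'] (min_width=18, slack=0)
Line 5: ['mountain', 'metal'] (min_width=14, slack=4)
Line 6: ['line', 'blue'] (min_width=9, slack=9)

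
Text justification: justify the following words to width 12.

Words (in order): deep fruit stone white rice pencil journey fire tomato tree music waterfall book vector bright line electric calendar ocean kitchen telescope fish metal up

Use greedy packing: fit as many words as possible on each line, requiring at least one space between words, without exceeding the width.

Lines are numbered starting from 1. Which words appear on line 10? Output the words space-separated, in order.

Line 1: ['deep', 'fruit'] (min_width=10, slack=2)
Line 2: ['stone', 'white'] (min_width=11, slack=1)
Line 3: ['rice', 'pencil'] (min_width=11, slack=1)
Line 4: ['journey', 'fire'] (min_width=12, slack=0)
Line 5: ['tomato', 'tree'] (min_width=11, slack=1)
Line 6: ['music'] (min_width=5, slack=7)
Line 7: ['waterfall'] (min_width=9, slack=3)
Line 8: ['book', 'vector'] (min_width=11, slack=1)
Line 9: ['bright', 'line'] (min_width=11, slack=1)
Line 10: ['electric'] (min_width=8, slack=4)
Line 11: ['calendar'] (min_width=8, slack=4)
Line 12: ['ocean'] (min_width=5, slack=7)
Line 13: ['kitchen'] (min_width=7, slack=5)
Line 14: ['telescope'] (min_width=9, slack=3)
Line 15: ['fish', 'metal'] (min_width=10, slack=2)
Line 16: ['up'] (min_width=2, slack=10)

Answer: electric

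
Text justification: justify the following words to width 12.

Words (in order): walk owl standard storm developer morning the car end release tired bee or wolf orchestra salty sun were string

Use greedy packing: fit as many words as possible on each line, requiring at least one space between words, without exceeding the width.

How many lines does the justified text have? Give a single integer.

Line 1: ['walk', 'owl'] (min_width=8, slack=4)
Line 2: ['standard'] (min_width=8, slack=4)
Line 3: ['storm'] (min_width=5, slack=7)
Line 4: ['developer'] (min_width=9, slack=3)
Line 5: ['morning', 'the'] (min_width=11, slack=1)
Line 6: ['car', 'end'] (min_width=7, slack=5)
Line 7: ['release'] (min_width=7, slack=5)
Line 8: ['tired', 'bee', 'or'] (min_width=12, slack=0)
Line 9: ['wolf'] (min_width=4, slack=8)
Line 10: ['orchestra'] (min_width=9, slack=3)
Line 11: ['salty', 'sun'] (min_width=9, slack=3)
Line 12: ['were', 'string'] (min_width=11, slack=1)
Total lines: 12

Answer: 12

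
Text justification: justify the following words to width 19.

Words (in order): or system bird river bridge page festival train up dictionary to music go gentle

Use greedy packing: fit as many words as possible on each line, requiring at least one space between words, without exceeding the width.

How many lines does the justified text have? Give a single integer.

Line 1: ['or', 'system', 'bird'] (min_width=14, slack=5)
Line 2: ['river', 'bridge', 'page'] (min_width=17, slack=2)
Line 3: ['festival', 'train', 'up'] (min_width=17, slack=2)
Line 4: ['dictionary', 'to', 'music'] (min_width=19, slack=0)
Line 5: ['go', 'gentle'] (min_width=9, slack=10)
Total lines: 5

Answer: 5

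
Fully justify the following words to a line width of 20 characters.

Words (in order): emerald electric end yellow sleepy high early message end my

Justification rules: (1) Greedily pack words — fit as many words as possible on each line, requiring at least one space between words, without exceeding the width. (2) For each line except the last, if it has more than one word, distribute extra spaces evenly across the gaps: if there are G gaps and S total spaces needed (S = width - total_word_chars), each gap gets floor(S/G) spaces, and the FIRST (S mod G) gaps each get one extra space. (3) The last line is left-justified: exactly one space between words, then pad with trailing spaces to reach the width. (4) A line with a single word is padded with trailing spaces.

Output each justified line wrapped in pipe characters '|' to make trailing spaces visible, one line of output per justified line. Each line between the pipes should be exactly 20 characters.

Answer: |emerald electric end|
|yellow  sleepy  high|
|early message end my|

Derivation:
Line 1: ['emerald', 'electric', 'end'] (min_width=20, slack=0)
Line 2: ['yellow', 'sleepy', 'high'] (min_width=18, slack=2)
Line 3: ['early', 'message', 'end', 'my'] (min_width=20, slack=0)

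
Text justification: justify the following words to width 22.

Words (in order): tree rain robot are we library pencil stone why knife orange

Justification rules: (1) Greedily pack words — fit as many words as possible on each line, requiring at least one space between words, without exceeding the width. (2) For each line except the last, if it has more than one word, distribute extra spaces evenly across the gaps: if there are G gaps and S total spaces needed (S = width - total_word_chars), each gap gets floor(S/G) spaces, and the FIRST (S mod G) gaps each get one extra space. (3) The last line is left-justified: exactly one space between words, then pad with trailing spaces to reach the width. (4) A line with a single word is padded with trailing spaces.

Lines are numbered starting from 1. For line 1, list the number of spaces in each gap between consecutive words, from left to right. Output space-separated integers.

Answer: 1 1 1 1

Derivation:
Line 1: ['tree', 'rain', 'robot', 'are', 'we'] (min_width=22, slack=0)
Line 2: ['library', 'pencil', 'stone'] (min_width=20, slack=2)
Line 3: ['why', 'knife', 'orange'] (min_width=16, slack=6)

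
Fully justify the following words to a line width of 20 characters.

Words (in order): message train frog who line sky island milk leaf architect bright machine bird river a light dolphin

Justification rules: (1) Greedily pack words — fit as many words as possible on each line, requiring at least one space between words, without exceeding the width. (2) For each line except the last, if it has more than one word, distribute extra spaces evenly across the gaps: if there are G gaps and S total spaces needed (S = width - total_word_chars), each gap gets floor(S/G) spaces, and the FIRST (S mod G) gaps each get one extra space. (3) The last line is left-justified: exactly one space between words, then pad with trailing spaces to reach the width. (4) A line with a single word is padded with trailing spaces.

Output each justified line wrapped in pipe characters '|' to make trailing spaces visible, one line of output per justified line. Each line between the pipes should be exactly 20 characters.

Answer: |message  train  frog|
|who  line sky island|
|milk  leaf architect|
|bright  machine bird|
|river     a    light|
|dolphin             |

Derivation:
Line 1: ['message', 'train', 'frog'] (min_width=18, slack=2)
Line 2: ['who', 'line', 'sky', 'island'] (min_width=19, slack=1)
Line 3: ['milk', 'leaf', 'architect'] (min_width=19, slack=1)
Line 4: ['bright', 'machine', 'bird'] (min_width=19, slack=1)
Line 5: ['river', 'a', 'light'] (min_width=13, slack=7)
Line 6: ['dolphin'] (min_width=7, slack=13)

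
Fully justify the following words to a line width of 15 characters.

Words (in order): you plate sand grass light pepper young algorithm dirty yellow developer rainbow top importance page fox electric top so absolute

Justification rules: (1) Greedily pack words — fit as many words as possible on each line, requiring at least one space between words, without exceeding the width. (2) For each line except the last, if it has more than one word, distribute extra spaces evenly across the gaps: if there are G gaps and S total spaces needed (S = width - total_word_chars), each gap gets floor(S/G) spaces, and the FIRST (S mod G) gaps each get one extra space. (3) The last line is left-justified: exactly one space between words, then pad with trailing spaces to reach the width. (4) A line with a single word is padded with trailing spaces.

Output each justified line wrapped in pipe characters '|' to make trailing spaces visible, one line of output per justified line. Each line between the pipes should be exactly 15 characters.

Answer: |you  plate sand|
|grass     light|
|pepper    young|
|algorithm dirty|
|yellow         |
|developer      |
|rainbow     top|
|importance page|
|fox    electric|
|top so absolute|

Derivation:
Line 1: ['you', 'plate', 'sand'] (min_width=14, slack=1)
Line 2: ['grass', 'light'] (min_width=11, slack=4)
Line 3: ['pepper', 'young'] (min_width=12, slack=3)
Line 4: ['algorithm', 'dirty'] (min_width=15, slack=0)
Line 5: ['yellow'] (min_width=6, slack=9)
Line 6: ['developer'] (min_width=9, slack=6)
Line 7: ['rainbow', 'top'] (min_width=11, slack=4)
Line 8: ['importance', 'page'] (min_width=15, slack=0)
Line 9: ['fox', 'electric'] (min_width=12, slack=3)
Line 10: ['top', 'so', 'absolute'] (min_width=15, slack=0)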